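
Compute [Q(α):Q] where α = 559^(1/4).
[Q(α):Q] = 4

α is a root of x^4 - 559. By Eisenstein's criterion at the prime p = 13 (which divides the constant term 559 but p^2 = 169 does not, since 559 is squarefree), x^4 - 559 is irreducible over Q. Hence [Q(α):Q] = 4.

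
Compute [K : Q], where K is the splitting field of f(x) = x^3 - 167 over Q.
[K : Q] = 6

The roots of x^3 - 167 are ∛167, ω∛167, ω^2∛167 where ω = e^(2πi/3) is a primitive cube root of unity, so K = Q(∛167, ω). Now [Q(∛167):Q] = 3 (since 167 is not a perfect cube, x^3 - 167 is irreducible) and [Q(ω):Q] = 2. Both 2 and 3 divide [K:Q], and [K:Q] ≤ 3·2 = 6, so [K:Q] = 6. (Equivalently: Q(∛167) ⊂ R but ω ∉ R, so [K : Q(∛167)] = 2.)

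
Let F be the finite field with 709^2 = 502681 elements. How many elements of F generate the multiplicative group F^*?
There are φ(502680) = 129920 primitive elements

F_q^* is cyclic of order q - 1 = 502680. A cyclic group of order m has exactly φ(m) generators. Here m = 502680 = 2^3 · 3 · 5 · 59 · 71, so the number of primitive elements is φ(502680) = 129920.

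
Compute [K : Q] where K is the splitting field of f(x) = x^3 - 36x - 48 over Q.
[K : Q] = 6

By the rational root test, any rational root of the monic integer polynomial f(x) = x^3 - 36x - 48 must be an integer dividing the constant term -48, i.e. one of ±{1, 2, 3, 4, 6, 8, 12, 16, 24, 48}. Evaluating: f(1) = -83, f(-1) = -13, f(2) = -112, f(-2) = 16, f(3) = -129, f(-3) = 33, f(4) = -128, f(-4) = 32, f(6) = -48, f(-6) = -48, f(8) = 176, f(-8) = -272, f(12) = 1248, f(-12) = -1344, f(16) = 3472, f(-16) = -3568, f(24) = 12912, f(-24) = -13008, f(48) = 108816, f(-48) = -108912; none is 0, so f has no rational root and is therefore irreducible over Q (a cubic with no linear factor over a field is irreducible). For an irreducible cubic, the Galois group is A_3 or S_3 according as the discriminant disc(f) = -4a^3 - 27b^2 = -4·(-36)^3 - 27·(-48)^2 = 124416 is or is not a square in Q. Here disc(f) = 124416 is not a perfect square in Q, so the Galois group of f over Q is not contained in A_3 and must be all of S_3. The splitting field has degree |S_3| = 6 over Q, so [K : Q] = 6.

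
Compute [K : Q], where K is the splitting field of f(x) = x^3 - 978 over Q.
[K : Q] = 6

The roots of x^3 - 978 are ∛978, ω∛978, ω^2∛978 where ω = e^(2πi/3) is a primitive cube root of unity, so K = Q(∛978, ω). Now [Q(∛978):Q] = 3 (since 978 is not a perfect cube, x^3 - 978 is irreducible) and [Q(ω):Q] = 2. Both 2 and 3 divide [K:Q], and [K:Q] ≤ 3·2 = 6, so [K:Q] = 6. (Equivalently: Q(∛978) ⊂ R but ω ∉ R, so [K : Q(∛978)] = 2.)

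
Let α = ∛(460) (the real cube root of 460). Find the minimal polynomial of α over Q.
m_α(x) = x^3 - 460

α satisfies α^3 = 460, so x^3 - 460 annihilates α. By the rational root test, a rational root p/q (in lowest terms) of x^3 - 460 would satisfy p^3 = 460 q^3, forcing q = 1 and p^3 = 460; but 460 is not a perfect cube, contradiction. A monic cubic over Q with no rational root is irreducible (any nontrivial factorization would include a linear factor). Hence x^3 - 460 is the minimal polynomial of α, and in particular [Q(α):Q] = 3.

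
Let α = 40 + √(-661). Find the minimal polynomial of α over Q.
m_α(x) = x^2 - 80x + 2261

From α - 40 = √(-661), squaring gives (α - 40)^2 = -661, i.e. α^2 - 80α + 1600 = -661, so α^2 - 80α + 2261 = 0. The discriminant of x^2 - 80x + 2261 is (-80)^2 - 4·(2261) = 6400 - 9044 = -2644, and 4·(-661) is not a perfect square in Q since -661 is squarefree and ≠ 1. Hence x^2 - 80x + 2261 is irreducible over Q and is the minimal polynomial of α.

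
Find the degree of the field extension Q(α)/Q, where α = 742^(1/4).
[Q(α):Q] = 4

α is a root of x^4 - 742. By Eisenstein's criterion at the prime p = 2 (which divides the constant term 742 but p^2 = 4 does not, since 742 is squarefree), x^4 - 742 is irreducible over Q. Hence [Q(α):Q] = 4.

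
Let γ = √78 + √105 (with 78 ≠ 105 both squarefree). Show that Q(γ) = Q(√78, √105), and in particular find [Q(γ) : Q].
[Q(γ) : Q] = 4 (equivalently, Q(γ) = Q(√78, √105))

Obviously Q(γ) ⊆ Q(√78, √105), and [Q(√78, √105):Q] = 4 (since 78, 105 are distinct squarefree integers > 1 with 8190 not a perfect square). To show equality we compute the minimal polynomial of γ. From γ = √78 + √105: γ^2 = 78 + 2√(8190) + 105 = 183 + 2√(8190), so γ^2 - 183 = 2√(8190); squaring, (γ^2 - 183)^2 = 4·8190, i.e. γ^4 - 366γ^2 + 33489 - 32760 = 0, i.e. γ^4 - 366γ^2 + 729 = 0. So γ is a root of x^4 - 366x^2 + 729. This polynomial is irreducible over Q: it has no rational root (each ±√78 ± √105 is irrational), and any factorization into two quadratics over Q would force √(8190) ∈ Q (pairing opposite roots) or √78, √105 ∈ Q (other pairings), all impossible. Hence [Q(γ):Q] = 4 = [Q(√78, √105):Q], so Q(γ) = Q(√78, √105).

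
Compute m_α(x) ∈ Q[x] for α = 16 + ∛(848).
m_α(x) = x^3 - 48x^2 + 768x - 4944

Set β = α - 16 = ∛(848), so β^3 = 848. Then (α - 16)^3 - 848 = 0, i.e. α is a root of g(x) = (x - 16)^3 - 848 = x^3 - 48x^2 + 768x - 4944. Since g(x) = h(x - 16) where h(x) = x^3 - 848, and h is irreducible over Q (because 848 is not a perfect cube, so h has no rational root, and a monic cubic with no rational root is irreducible), g is also irreducible (irreducibility is preserved under the substitution x → x - 16). Hence m_α(x) = x^3 - 48x^2 + 768x - 4944.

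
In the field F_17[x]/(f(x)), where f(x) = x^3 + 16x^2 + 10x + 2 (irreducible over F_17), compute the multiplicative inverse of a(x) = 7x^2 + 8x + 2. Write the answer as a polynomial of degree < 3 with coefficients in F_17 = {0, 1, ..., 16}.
a(x)^(-1) ≡ 8x^2 + 5x + 11 (mod f(x))

Since f is irreducible over F_17, F_17[x]/(f) is a field and a(x) ≠ 0 has an inverse. Apply the extended Euclidean algorithm to f(x) and a(x) in F_17[x]: f(x) = (5x + 16)·a(x) + (8x + 4);  a(x) = (3x + 8)·(8x + 4) + (4). The last nonzero remainder is the constant 4 = gcd(f, a) in F_17. Back-substituting through the division chain expresses 4 = s(x)·a(x) + t(x)·f(x) with s(x) ≡ 15x^2 + 3x + 10 (mod f), so (15x^2 + 3x + 10)·a(x) ≡ 4 (mod f). Multiplying by 4^(-1) ≡ 13 in F_17 gives a(x)^(-1) ≡ 13·(15x^2 + 3x + 10) ≡ 8x^2 + 5x + 11 (mod f). Check: (7x^2 + 8x + 2)·(8x^2 + 5x + 11) = 5x^4 + 14x^3 + 14x^2 + 13x + 5 ≡ 1 (mod x^3 + 16x^2 + 10x + 2).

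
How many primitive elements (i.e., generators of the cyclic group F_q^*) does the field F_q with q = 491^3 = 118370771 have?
There are φ(118370770) = 39481344 primitive elements

F_q^* is cyclic of order q - 1 = 118370770. A cyclic group of order m has exactly φ(m) generators. Here m = 118370770 = 2 · 5 · 7^2 · 37 · 6529, so the number of primitive elements is φ(118370770) = 39481344.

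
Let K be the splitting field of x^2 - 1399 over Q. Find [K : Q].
[K : Q] = 2

f(x) = x^2 - 1399 factors as (x - √1399)(x + √1399). The splitting field is K = Q(√1399). Since 1399 is squarefree and > 1, it is not a perfect square, so x^2 - 1399 is irreducible over Q and [Q(√1399) : Q] = 2. Hence [K : Q] = 2.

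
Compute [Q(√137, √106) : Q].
[Q(√137, √106) : Q] = 4

[Q(√137):Q] = 2 (min poly x^2 - 137, irreducible since 137 is squarefree > 1). For the top step, suppose √106 ∈ Q(√137), say √106 = c + d√137 with c, d ∈ Q. Squaring: 106 = c^2 + 137d^2 + 2cd√137. Since √137 ∉ Q this forces 2cd = 0. If d = 0 then √106 = c ∈ Q, contradicting 106 squarefree > 1. If c = 0 then 106 = 137d^2, so 137·106 = (137d)^2 is a perfect square in Q — but 137·106 = 14522 is not a perfect square (since 137 and 106 are distinct squarefree integers). Contradiction. Hence √106 ∉ Q(√137), so x^2 - 106 stays irreducible over Q(√137) and [Q(√137, √106) : Q(√137)] = 2. By the tower law, [Q(√137, √106) : Q] = 2 · 2 = 4.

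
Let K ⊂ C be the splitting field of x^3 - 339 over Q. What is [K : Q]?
[K : Q] = 6

The roots of x^3 - 339 are ∛339, ω∛339, ω^2∛339 where ω = e^(2πi/3) is a primitive cube root of unity, so K = Q(∛339, ω). Now [Q(∛339):Q] = 3 (since 339 is not a perfect cube, x^3 - 339 is irreducible) and [Q(ω):Q] = 2. Both 2 and 3 divide [K:Q], and [K:Q] ≤ 3·2 = 6, so [K:Q] = 6. (Equivalently: Q(∛339) ⊂ R but ω ∉ R, so [K : Q(∛339)] = 2.)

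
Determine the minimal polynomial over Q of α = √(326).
m_α(x) = x^2 - 326

α satisfies α^2 - 326 = 0, so x^2 - 326 annihilates α. Since d = 326 is squarefree and ≠ 1, it is not a perfect square in Q, so x^2 - 326 has no rational root and is therefore irreducible over Q (a degree-2 polynomial over a field is irreducible iff it has no root). Hence m_α(x) = x^2 - 326.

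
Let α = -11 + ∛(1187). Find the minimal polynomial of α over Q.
m_α(x) = x^3 + 33x^2 + 363x + 144

Set β = α + 11 = ∛(1187), so β^3 = 1187. Then (α + 11)^3 - 1187 = 0, i.e. α is a root of g(x) = (x + 11)^3 - 1187 = x^3 + 33x^2 + 363x + 144. Since g(x) = h(x + 11) where h(x) = x^3 - 1187, and h is irreducible over Q (because 1187 is not a perfect cube, so h has no rational root, and a monic cubic with no rational root is irreducible), g is also irreducible (irreducibility is preserved under the substitution x → x + 11). Hence m_α(x) = x^3 + 33x^2 + 363x + 144.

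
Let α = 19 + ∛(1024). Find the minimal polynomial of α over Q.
m_α(x) = x^3 - 57x^2 + 1083x - 7883

Set β = α - 19 = ∛(1024), so β^3 = 1024. Then (α - 19)^3 - 1024 = 0, i.e. α is a root of g(x) = (x - 19)^3 - 1024 = x^3 - 57x^2 + 1083x - 7883. Since g(x) = h(x - 19) where h(x) = x^3 - 1024, and h is irreducible over Q (because 1024 is not a perfect cube, so h has no rational root, and a monic cubic with no rational root is irreducible), g is also irreducible (irreducibility is preserved under the substitution x → x - 19). Hence m_α(x) = x^3 - 57x^2 + 1083x - 7883.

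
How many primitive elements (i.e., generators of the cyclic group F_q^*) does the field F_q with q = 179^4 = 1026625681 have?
There are φ(1026625680) = 262766592 primitive elements

F_q^* is cyclic of order q - 1 = 1026625680. A cyclic group of order m has exactly φ(m) generators. Here m = 1026625680 = 2^4 · 3^2 · 5 · 37 · 89 · 433, so the number of primitive elements is φ(1026625680) = 262766592.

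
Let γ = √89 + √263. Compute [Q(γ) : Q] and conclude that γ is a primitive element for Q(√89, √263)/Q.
[Q(γ) : Q] = 4 (equivalently, Q(γ) = Q(√89, √263))

Obviously Q(γ) ⊆ Q(√89, √263), and [Q(√89, √263):Q] = 4 (since 89, 263 are distinct squarefree integers > 1 with 23407 not a perfect square). To show equality we compute the minimal polynomial of γ. From γ = √89 + √263: γ^2 = 89 + 2√(23407) + 263 = 352 + 2√(23407), so γ^2 - 352 = 2√(23407); squaring, (γ^2 - 352)^2 = 4·23407, i.e. γ^4 - 704γ^2 + 123904 - 93628 = 0, i.e. γ^4 - 704γ^2 + 30276 = 0. So γ is a root of x^4 - 704x^2 + 30276. This polynomial is irreducible over Q: it has no rational root (each ±√89 ± √263 is irrational), and any factorization into two quadratics over Q would force √(23407) ∈ Q (pairing opposite roots) or √89, √263 ∈ Q (other pairings), all impossible. Hence [Q(γ):Q] = 4 = [Q(√89, √263):Q], so Q(γ) = Q(√89, √263).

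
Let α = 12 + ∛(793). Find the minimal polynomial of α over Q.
m_α(x) = x^3 - 36x^2 + 432x - 2521

Set β = α - 12 = ∛(793), so β^3 = 793. Then (α - 12)^3 - 793 = 0, i.e. α is a root of g(x) = (x - 12)^3 - 793 = x^3 - 36x^2 + 432x - 2521. Since g(x) = h(x - 12) where h(x) = x^3 - 793, and h is irreducible over Q (because 793 is not a perfect cube, so h has no rational root, and a monic cubic with no rational root is irreducible), g is also irreducible (irreducibility is preserved under the substitution x → x - 12). Hence m_α(x) = x^3 - 36x^2 + 432x - 2521.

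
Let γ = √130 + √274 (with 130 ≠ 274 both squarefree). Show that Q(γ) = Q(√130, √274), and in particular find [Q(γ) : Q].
[Q(γ) : Q] = 4 (equivalently, Q(γ) = Q(√130, √274))

Obviously Q(γ) ⊆ Q(√130, √274), and [Q(√130, √274):Q] = 4 (since 130, 274 are distinct squarefree integers > 1 with 35620 not a perfect square). To show equality we compute the minimal polynomial of γ. From γ = √130 + √274: γ^2 = 130 + 2√(35620) + 274 = 404 + 2√(35620), so γ^2 - 404 = 2√(35620); squaring, (γ^2 - 404)^2 = 4·35620, i.e. γ^4 - 808γ^2 + 163216 - 142480 = 0, i.e. γ^4 - 808γ^2 + 20736 = 0. So γ is a root of x^4 - 808x^2 + 20736. This polynomial is irreducible over Q: it has no rational root (each ±√130 ± √274 is irrational), and any factorization into two quadratics over Q would force √(35620) ∈ Q (pairing opposite roots) or √130, √274 ∈ Q (other pairings), all impossible. Hence [Q(γ):Q] = 4 = [Q(√130, √274):Q], so Q(γ) = Q(√130, √274).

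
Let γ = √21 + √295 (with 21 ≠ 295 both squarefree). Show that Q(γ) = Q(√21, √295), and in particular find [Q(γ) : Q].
[Q(γ) : Q] = 4 (equivalently, Q(γ) = Q(√21, √295))

Obviously Q(γ) ⊆ Q(√21, √295), and [Q(√21, √295):Q] = 4 (since 21, 295 are distinct squarefree integers > 1 with 6195 not a perfect square). To show equality we compute the minimal polynomial of γ. From γ = √21 + √295: γ^2 = 21 + 2√(6195) + 295 = 316 + 2√(6195), so γ^2 - 316 = 2√(6195); squaring, (γ^2 - 316)^2 = 4·6195, i.e. γ^4 - 632γ^2 + 99856 - 24780 = 0, i.e. γ^4 - 632γ^2 + 75076 = 0. So γ is a root of x^4 - 632x^2 + 75076. This polynomial is irreducible over Q: it has no rational root (each ±√21 ± √295 is irrational), and any factorization into two quadratics over Q would force √(6195) ∈ Q (pairing opposite roots) or √21, √295 ∈ Q (other pairings), all impossible. Hence [Q(γ):Q] = 4 = [Q(√21, √295):Q], so Q(γ) = Q(√21, √295).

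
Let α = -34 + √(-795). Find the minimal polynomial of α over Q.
m_α(x) = x^2 + 68x + 1951

From α + 34 = √(-795), squaring gives (α + 34)^2 = -795, i.e. α^2 + 68α + 1156 = -795, so α^2 + 68α + 1951 = 0. The discriminant of x^2 + 68x + 1951 is (68)^2 - 4·(1951) = 4624 - 7804 = -3180, and 4·(-795) is not a perfect square in Q since -795 is squarefree and ≠ 1. Hence x^2 + 68x + 1951 is irreducible over Q and is the minimal polynomial of α.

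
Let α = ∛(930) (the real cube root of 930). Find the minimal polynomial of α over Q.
m_α(x) = x^3 - 930

α satisfies α^3 = 930, so x^3 - 930 annihilates α. By the rational root test, a rational root p/q (in lowest terms) of x^3 - 930 would satisfy p^3 = 930 q^3, forcing q = 1 and p^3 = 930; but 930 is not a perfect cube, contradiction. A monic cubic over Q with no rational root is irreducible (any nontrivial factorization would include a linear factor). Hence x^3 - 930 is the minimal polynomial of α, and in particular [Q(α):Q] = 3.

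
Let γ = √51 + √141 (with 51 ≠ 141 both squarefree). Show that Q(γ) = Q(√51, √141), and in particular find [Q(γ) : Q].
[Q(γ) : Q] = 4 (equivalently, Q(γ) = Q(√51, √141))

Obviously Q(γ) ⊆ Q(√51, √141), and [Q(√51, √141):Q] = 4 (since 51, 141 are distinct squarefree integers > 1 with 7191 not a perfect square). To show equality we compute the minimal polynomial of γ. From γ = √51 + √141: γ^2 = 51 + 2√(7191) + 141 = 192 + 2√(7191), so γ^2 - 192 = 2√(7191); squaring, (γ^2 - 192)^2 = 4·7191, i.e. γ^4 - 384γ^2 + 36864 - 28764 = 0, i.e. γ^4 - 384γ^2 + 8100 = 0. So γ is a root of x^4 - 384x^2 + 8100. This polynomial is irreducible over Q: it has no rational root (each ±√51 ± √141 is irrational), and any factorization into two quadratics over Q would force √(7191) ∈ Q (pairing opposite roots) or √51, √141 ∈ Q (other pairings), all impossible. Hence [Q(γ):Q] = 4 = [Q(√51, √141):Q], so Q(γ) = Q(√51, √141).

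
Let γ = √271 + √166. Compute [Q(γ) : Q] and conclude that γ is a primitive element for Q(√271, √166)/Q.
[Q(γ) : Q] = 4 (equivalently, Q(γ) = Q(√271, √166))

Obviously Q(γ) ⊆ Q(√271, √166), and [Q(√271, √166):Q] = 4 (since 271, 166 are distinct squarefree integers > 1 with 44986 not a perfect square). To show equality we compute the minimal polynomial of γ. From γ = √271 + √166: γ^2 = 271 + 2√(44986) + 166 = 437 + 2√(44986), so γ^2 - 437 = 2√(44986); squaring, (γ^2 - 437)^2 = 4·44986, i.e. γ^4 - 874γ^2 + 190969 - 179944 = 0, i.e. γ^4 - 874γ^2 + 11025 = 0. So γ is a root of x^4 - 874x^2 + 11025. This polynomial is irreducible over Q: it has no rational root (each ±√271 ± √166 is irrational), and any factorization into two quadratics over Q would force √(44986) ∈ Q (pairing opposite roots) or √271, √166 ∈ Q (other pairings), all impossible. Hence [Q(γ):Q] = 4 = [Q(√271, √166):Q], so Q(γ) = Q(√271, √166).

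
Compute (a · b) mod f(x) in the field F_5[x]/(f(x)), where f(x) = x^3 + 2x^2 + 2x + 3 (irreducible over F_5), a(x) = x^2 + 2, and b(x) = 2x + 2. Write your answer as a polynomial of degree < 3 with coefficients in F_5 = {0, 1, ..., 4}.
a · b ≡ 3x^2 + 3 (mod f(x))

Multiply in F_5[x]: a(x)·b(x) = (x^2 + 2)·(2x + 2) = 2x^3 + 2x^2 + 4x + 4. This has degree ≥ 3, so divide by f(x) over F_5: 2x^3 + 2x^2 + 4x + 4 = (2)·(x^3 + 2x^2 + 2x + 3) + (3x^2 + 3). Hence a·b ≡ 3x^2 + 3 (mod f). (F_5[x]/(f) is a field with 5^3 = 125 elements since f is irreducible of degree 3.)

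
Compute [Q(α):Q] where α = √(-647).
[Q(α):Q] = 2

[Q(α):Q] equals the degree of the minimal polynomial of α. Here α^2 = -647 and x^2 + 647 is irreducible (d = -647 is squarefree, ≠ 1, hence not a square), so deg(m_α) = 2. Thus [Q(α):Q] = 2.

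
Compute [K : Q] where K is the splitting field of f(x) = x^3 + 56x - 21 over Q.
[K : Q] = 6

By the rational root test, any rational root of the monic integer polynomial f(x) = x^3 + 56x - 21 must be an integer dividing the constant term -21, i.e. one of ±{1, 3, 7, 21}. Evaluating: f(1) = 36, f(-1) = -78, f(3) = 174, f(-3) = -216, f(7) = 714, f(-7) = -756, f(21) = 10416, f(-21) = -10458; none is 0, so f has no rational root and is therefore irreducible over Q (a cubic with no linear factor over a field is irreducible). For an irreducible cubic, the Galois group is A_3 or S_3 according as the discriminant disc(f) = -4a^3 - 27b^2 = -4·(56)^3 - 27·(-21)^2 = -714371 is or is not a square in Q. Here disc(f) = -714371 is not a perfect square in Q, so the Galois group of f over Q is not contained in A_3 and must be all of S_3. The splitting field has degree |S_3| = 6 over Q, so [K : Q] = 6.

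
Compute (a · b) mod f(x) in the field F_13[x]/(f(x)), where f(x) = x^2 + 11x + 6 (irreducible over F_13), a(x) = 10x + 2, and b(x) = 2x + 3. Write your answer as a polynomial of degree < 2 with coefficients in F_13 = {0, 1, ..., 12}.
a · b ≡ 9x + 3 (mod f(x))

Multiply in F_13[x]: a(x)·b(x) = (10x + 2)·(2x + 3) = 7x^2 + 8x + 6. This has degree ≥ 2, so divide by f(x) over F_13: 7x^2 + 8x + 6 = (7)·(x^2 + 11x + 6) + (9x + 3). Hence a·b ≡ 9x + 3 (mod f). (F_13[x]/(f) is a field with 13^2 = 169 elements since f is irreducible of degree 2.)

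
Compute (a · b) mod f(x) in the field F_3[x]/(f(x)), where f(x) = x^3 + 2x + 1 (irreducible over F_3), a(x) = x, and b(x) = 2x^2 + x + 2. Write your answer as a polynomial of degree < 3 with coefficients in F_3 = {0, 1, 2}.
a · b ≡ x^2 + x + 1 (mod f(x))

Multiply in F_3[x]: a(x)·b(x) = (x)·(2x^2 + x + 2) = 2x^3 + x^2 + 2x. This has degree ≥ 3, so divide by f(x) over F_3: 2x^3 + x^2 + 2x = (2)·(x^3 + 2x + 1) + (x^2 + x + 1). Hence a·b ≡ x^2 + x + 1 (mod f). (F_3[x]/(f) is a field with 3^3 = 27 elements since f is irreducible of degree 3.)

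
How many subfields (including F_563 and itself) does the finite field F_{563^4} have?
F_{563^4} has 3 subfields

The subfields of F_{p^n} are exactly the fields F_{p^d} for d | n (each is the fixed field of the unique index-d subgroup of Gal(F_{p^n}/F_p) ≅ Z/nZ). The divisors of n = 4 are {1, 2, 4}, giving 3 subfields: F_{563^1}, F_{563^2}, F_{563^4}.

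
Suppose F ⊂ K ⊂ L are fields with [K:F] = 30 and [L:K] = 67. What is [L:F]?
[L:F] = 2010

The tower law says that for any tower of field extensions F ⊂ K ⊂ L with finite degrees, [L:F] = [L:K] · [K:F]. Here this gives [L:F] = 67 · 30 = 2010.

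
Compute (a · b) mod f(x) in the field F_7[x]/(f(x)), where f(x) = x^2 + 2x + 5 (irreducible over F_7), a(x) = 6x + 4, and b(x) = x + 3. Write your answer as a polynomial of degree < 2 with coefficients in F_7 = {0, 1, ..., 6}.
a · b ≡ 3x + 3 (mod f(x))

Multiply in F_7[x]: a(x)·b(x) = (6x + 4)·(x + 3) = 6x^2 + x + 5. This has degree ≥ 2, so divide by f(x) over F_7: 6x^2 + x + 5 = (6)·(x^2 + 2x + 5) + (3x + 3). Hence a·b ≡ 3x + 3 (mod f). (F_7[x]/(f) is a field with 7^2 = 49 elements since f is irreducible of degree 2.)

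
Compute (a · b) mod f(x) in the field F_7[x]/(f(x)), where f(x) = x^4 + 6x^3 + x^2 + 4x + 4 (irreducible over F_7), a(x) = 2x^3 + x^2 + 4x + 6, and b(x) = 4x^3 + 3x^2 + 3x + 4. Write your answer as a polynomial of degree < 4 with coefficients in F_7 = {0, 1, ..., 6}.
a · b ≡ 4x^3 + 4x + 3 (mod f(x))

Multiply in F_7[x]: a(x)·b(x) = (2x^3 + x^2 + 4x + 6)·(4x^3 + 3x^2 + 3x + 4) = x^6 + 3x^5 + 4x^4 + 5x^3 + 6x^2 + 6x + 3. This has degree ≥ 4, so divide by f(x) over F_7: x^6 + 3x^5 + 4x^4 + 5x^3 + 6x^2 + 6x + 3 = (x^2 + 4x)·(x^4 + 6x^3 + x^2 + 4x + 4) + (4x^3 + 4x + 3). Hence a·b ≡ 4x^3 + 4x + 3 (mod f). (F_7[x]/(f) is a field with 7^4 = 2401 elements since f is irreducible of degree 4.)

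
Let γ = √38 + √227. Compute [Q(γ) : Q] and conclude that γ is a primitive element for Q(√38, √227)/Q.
[Q(γ) : Q] = 4 (equivalently, Q(γ) = Q(√38, √227))

Obviously Q(γ) ⊆ Q(√38, √227), and [Q(√38, √227):Q] = 4 (since 38, 227 are distinct squarefree integers > 1 with 8626 not a perfect square). To show equality we compute the minimal polynomial of γ. From γ = √38 + √227: γ^2 = 38 + 2√(8626) + 227 = 265 + 2√(8626), so γ^2 - 265 = 2√(8626); squaring, (γ^2 - 265)^2 = 4·8626, i.e. γ^4 - 530γ^2 + 70225 - 34504 = 0, i.e. γ^4 - 530γ^2 + 35721 = 0. So γ is a root of x^4 - 530x^2 + 35721. This polynomial is irreducible over Q: it has no rational root (each ±√38 ± √227 is irrational), and any factorization into two quadratics over Q would force √(8626) ∈ Q (pairing opposite roots) or √38, √227 ∈ Q (other pairings), all impossible. Hence [Q(γ):Q] = 4 = [Q(√38, √227):Q], so Q(γ) = Q(√38, √227).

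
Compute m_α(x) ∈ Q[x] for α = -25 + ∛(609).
m_α(x) = x^3 + 75x^2 + 1875x + 15016

Set β = α + 25 = ∛(609), so β^3 = 609. Then (α + 25)^3 - 609 = 0, i.e. α is a root of g(x) = (x + 25)^3 - 609 = x^3 + 75x^2 + 1875x + 15016. Since g(x) = h(x + 25) where h(x) = x^3 - 609, and h is irreducible over Q (because 609 is not a perfect cube, so h has no rational root, and a monic cubic with no rational root is irreducible), g is also irreducible (irreducibility is preserved under the substitution x → x + 25). Hence m_α(x) = x^3 + 75x^2 + 1875x + 15016.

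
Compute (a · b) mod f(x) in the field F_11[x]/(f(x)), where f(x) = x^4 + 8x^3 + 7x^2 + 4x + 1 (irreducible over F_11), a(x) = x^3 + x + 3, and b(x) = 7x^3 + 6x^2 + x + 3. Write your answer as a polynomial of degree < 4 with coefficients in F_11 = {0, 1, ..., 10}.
a · b ≡ 10x^3 + 9x^2 + 6x + 2 (mod f(x))

Multiply in F_11[x]: a(x)·b(x) = (x^3 + x + 3)·(7x^3 + 6x^2 + x + 3) = 7x^6 + 6x^5 + 8x^4 + 8x^3 + 8x^2 + 6x + 9. This has degree ≥ 4, so divide by f(x) over F_11: 7x^6 + 6x^5 + 8x^4 + 8x^3 + 8x^2 + 6x + 9 = (7x^2 + 5x + 7)·(x^4 + 8x^3 + 7x^2 + 4x + 1) + (10x^3 + 9x^2 + 6x + 2). Hence a·b ≡ 10x^3 + 9x^2 + 6x + 2 (mod f). (F_11[x]/(f) is a field with 11^4 = 14641 elements since f is irreducible of degree 4.)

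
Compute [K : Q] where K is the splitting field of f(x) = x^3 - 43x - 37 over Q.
[K : Q] = 6

By the rational root test, any rational root of the monic integer polynomial f(x) = x^3 - 43x - 37 must be an integer dividing the constant term -37, i.e. one of ±{1, 37}. Evaluating: f(1) = -79, f(-1) = 5, f(37) = 49025, f(-37) = -49099; none is 0, so f has no rational root and is therefore irreducible over Q (a cubic with no linear factor over a field is irreducible). For an irreducible cubic, the Galois group is A_3 or S_3 according as the discriminant disc(f) = -4a^3 - 27b^2 = -4·(-43)^3 - 27·(-37)^2 = 281065 is or is not a square in Q. Here disc(f) = 281065 is not a perfect square in Q, so the Galois group of f over Q is not contained in A_3 and must be all of S_3. The splitting field has degree |S_3| = 6 over Q, so [K : Q] = 6.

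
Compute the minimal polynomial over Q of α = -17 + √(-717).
m_α(x) = x^2 + 34x + 1006

From α + 17 = √(-717), squaring gives (α + 17)^2 = -717, i.e. α^2 + 34α + 289 = -717, so α^2 + 34α + 1006 = 0. The discriminant of x^2 + 34x + 1006 is (34)^2 - 4·(1006) = 1156 - 4024 = -2868, and 4·(-717) is not a perfect square in Q since -717 is squarefree and ≠ 1. Hence x^2 + 34x + 1006 is irreducible over Q and is the minimal polynomial of α.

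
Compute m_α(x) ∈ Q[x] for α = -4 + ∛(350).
m_α(x) = x^3 + 12x^2 + 48x - 286

Set β = α + 4 = ∛(350), so β^3 = 350. Then (α + 4)^3 - 350 = 0, i.e. α is a root of g(x) = (x + 4)^3 - 350 = x^3 + 12x^2 + 48x - 286. Since g(x) = h(x + 4) where h(x) = x^3 - 350, and h is irreducible over Q (because 350 is not a perfect cube, so h has no rational root, and a monic cubic with no rational root is irreducible), g is also irreducible (irreducibility is preserved under the substitution x → x + 4). Hence m_α(x) = x^3 + 12x^2 + 48x - 286.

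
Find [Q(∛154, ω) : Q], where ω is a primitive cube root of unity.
[Q(∛154, ω) : Q] = 6

[Q(∛154):Q] = 3 (min poly x^3 - 154, irreducible since 154 is not a perfect cube). [Q(ω):Q] = 2 (min poly x^2 + x + 1). Since Q(∛154) ⊂ R and ω ∉ R, we have ω ∉ Q(∛154), so x^2 + x + 1 remains irreducible over Q(∛154) and [Q(∛154, ω) : Q(∛154)] = 2. By the tower law, [Q(∛154, ω) : Q] = 3 · 2 = 6. (In fact Q(∛154, ω) is the splitting field of x^3 - 154 over Q.)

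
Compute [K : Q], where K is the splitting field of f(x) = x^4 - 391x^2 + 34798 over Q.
[K : Q] = 4

Solving the quadratic in x^2: x^2 = (391 ± √(391^2 - 4·34798))/2 = (391 ± √13689)/2 = (391 ± 117)/2, giving x^2 = 254 or x^2 = 137. So f(x) = (x^2 - 254)(x^2 - 137) and the roots of f are ±√254, ±√137. Hence the splitting field is K = Q(√254, √137). Since 254 and 137 are distinct squarefree integers > 1, their product 34798 is not a perfect square, so √137 ∉ Q(√254). By the tower law [K:Q] = [Q(√254,√137):Q(√254)] · [Q(√254):Q] = 2 · 2 = 4.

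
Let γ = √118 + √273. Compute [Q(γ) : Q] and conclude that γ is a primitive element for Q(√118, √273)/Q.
[Q(γ) : Q] = 4 (equivalently, Q(γ) = Q(√118, √273))

Obviously Q(γ) ⊆ Q(√118, √273), and [Q(√118, √273):Q] = 4 (since 118, 273 are distinct squarefree integers > 1 with 32214 not a perfect square). To show equality we compute the minimal polynomial of γ. From γ = √118 + √273: γ^2 = 118 + 2√(32214) + 273 = 391 + 2√(32214), so γ^2 - 391 = 2√(32214); squaring, (γ^2 - 391)^2 = 4·32214, i.e. γ^4 - 782γ^2 + 152881 - 128856 = 0, i.e. γ^4 - 782γ^2 + 24025 = 0. So γ is a root of x^4 - 782x^2 + 24025. This polynomial is irreducible over Q: it has no rational root (each ±√118 ± √273 is irrational), and any factorization into two quadratics over Q would force √(32214) ∈ Q (pairing opposite roots) or √118, √273 ∈ Q (other pairings), all impossible. Hence [Q(γ):Q] = 4 = [Q(√118, √273):Q], so Q(γ) = Q(√118, √273).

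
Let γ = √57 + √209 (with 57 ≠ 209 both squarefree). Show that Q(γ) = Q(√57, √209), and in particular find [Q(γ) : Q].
[Q(γ) : Q] = 4 (equivalently, Q(γ) = Q(√57, √209))

Obviously Q(γ) ⊆ Q(√57, √209), and [Q(√57, √209):Q] = 4 (since 57, 209 are distinct squarefree integers > 1 with 11913 not a perfect square). To show equality we compute the minimal polynomial of γ. From γ = √57 + √209: γ^2 = 57 + 2√(11913) + 209 = 266 + 2√(11913), so γ^2 - 266 = 2√(11913); squaring, (γ^2 - 266)^2 = 4·11913, i.e. γ^4 - 532γ^2 + 70756 - 47652 = 0, i.e. γ^4 - 532γ^2 + 23104 = 0. So γ is a root of x^4 - 532x^2 + 23104. This polynomial is irreducible over Q: it has no rational root (each ±√57 ± √209 is irrational), and any factorization into two quadratics over Q would force √(11913) ∈ Q (pairing opposite roots) or √57, √209 ∈ Q (other pairings), all impossible. Hence [Q(γ):Q] = 4 = [Q(√57, √209):Q], so Q(γ) = Q(√57, √209).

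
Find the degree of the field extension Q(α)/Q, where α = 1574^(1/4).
[Q(α):Q] = 4

α is a root of x^4 - 1574. By Eisenstein's criterion at the prime p = 2 (which divides the constant term 1574 but p^2 = 4 does not, since 1574 is squarefree), x^4 - 1574 is irreducible over Q. Hence [Q(α):Q] = 4.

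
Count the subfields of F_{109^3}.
F_{109^3} has 2 subfields

The subfields of F_{p^n} are exactly the fields F_{p^d} for d | n (each is the fixed field of the unique index-d subgroup of Gal(F_{p^n}/F_p) ≅ Z/nZ). The divisors of n = 3 are {1, 3}, giving 2 subfields: F_{109^1}, F_{109^3}.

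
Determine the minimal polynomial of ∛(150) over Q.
m_α(x) = x^3 - 150

α satisfies α^3 = 150, so x^3 - 150 annihilates α. By the rational root test, a rational root p/q (in lowest terms) of x^3 - 150 would satisfy p^3 = 150 q^3, forcing q = 1 and p^3 = 150; but 150 is not a perfect cube, contradiction. A monic cubic over Q with no rational root is irreducible (any nontrivial factorization would include a linear factor). Hence x^3 - 150 is the minimal polynomial of α, and in particular [Q(α):Q] = 3.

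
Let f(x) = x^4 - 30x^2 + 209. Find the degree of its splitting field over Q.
[K : Q] = 4

Solving the quadratic in x^2: x^2 = (30 ± √(30^2 - 4·209))/2 = (30 ± √64)/2 = (30 ± 8)/2, giving x^2 = 11 or x^2 = 19. So f(x) = (x^2 - 11)(x^2 - 19) and the roots of f are ±√11, ±√19. Hence the splitting field is K = Q(√11, √19). Since 11 and 19 are distinct squarefree integers > 1, their product 209 is not a perfect square, so √19 ∉ Q(√11). By the tower law [K:Q] = [Q(√11,√19):Q(√11)] · [Q(√11):Q] = 2 · 2 = 4.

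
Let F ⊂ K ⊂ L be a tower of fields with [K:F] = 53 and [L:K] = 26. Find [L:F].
[L:F] = 1378

The tower law says that for any tower of field extensions F ⊂ K ⊂ L with finite degrees, [L:F] = [L:K] · [K:F]. Here this gives [L:F] = 26 · 53 = 1378.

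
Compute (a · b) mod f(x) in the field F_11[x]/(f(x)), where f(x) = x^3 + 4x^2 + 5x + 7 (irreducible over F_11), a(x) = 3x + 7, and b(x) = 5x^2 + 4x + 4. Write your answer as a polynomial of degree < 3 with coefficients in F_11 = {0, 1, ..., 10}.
a · b ≡ 9x^2 + 9x (mod f(x))

Multiply in F_11[x]: a(x)·b(x) = (3x + 7)·(5x^2 + 4x + 4) = 4x^3 + 3x^2 + 7x + 6. This has degree ≥ 3, so divide by f(x) over F_11: 4x^3 + 3x^2 + 7x + 6 = (4)·(x^3 + 4x^2 + 5x + 7) + (9x^2 + 9x). Hence a·b ≡ 9x^2 + 9x (mod f). (F_11[x]/(f) is a field with 11^3 = 1331 elements since f is irreducible of degree 3.)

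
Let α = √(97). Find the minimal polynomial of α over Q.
m_α(x) = x^2 - 97

α satisfies α^2 - 97 = 0, so x^2 - 97 annihilates α. Since d = 97 is squarefree and ≠ 1, it is not a perfect square in Q, so x^2 - 97 has no rational root and is therefore irreducible over Q (a degree-2 polynomial over a field is irreducible iff it has no root). Hence m_α(x) = x^2 - 97.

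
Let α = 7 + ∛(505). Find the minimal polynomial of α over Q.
m_α(x) = x^3 - 21x^2 + 147x - 848

Set β = α - 7 = ∛(505), so β^3 = 505. Then (α - 7)^3 - 505 = 0, i.e. α is a root of g(x) = (x - 7)^3 - 505 = x^3 - 21x^2 + 147x - 848. Since g(x) = h(x - 7) where h(x) = x^3 - 505, and h is irreducible over Q (because 505 is not a perfect cube, so h has no rational root, and a monic cubic with no rational root is irreducible), g is also irreducible (irreducibility is preserved under the substitution x → x - 7). Hence m_α(x) = x^3 - 21x^2 + 147x - 848.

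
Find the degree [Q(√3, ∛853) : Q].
[Q(√3, ∛853) : Q] = 6

Let L = Q(√3, ∛853). Since Q(√3) ⊂ L and [Q(√3):Q] = 2, the tower law gives 2 | [L:Q]. Likewise Q(∛853) ⊂ L with [Q(∛853):Q] = 3 (because 853 is not a perfect cube), so 3 | [L:Q]. As gcd(2,3) = 1, [L:Q] is divisible by 6. Conversely L is generated over Q by √3 and ∛853, so [L:Q] ≤ 2·3 = 6. Therefore [Q(√3, ∛853) : Q] = 6.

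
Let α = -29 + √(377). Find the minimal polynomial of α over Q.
m_α(x) = x^2 + 58x + 464

From α + 29 = √(377), squaring gives (α + 29)^2 = 377, i.e. α^2 + 58α + 841 = 377, so α^2 + 58α + 464 = 0. The discriminant of x^2 + 58x + 464 is (58)^2 - 4·(464) = 3364 - 1856 = 1508, and 4·(377) is not a perfect square in Q since 377 is squarefree and ≠ 1. Hence x^2 + 58x + 464 is irreducible over Q and is the minimal polynomial of α.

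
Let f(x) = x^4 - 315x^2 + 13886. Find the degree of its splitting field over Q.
[K : Q] = 4

Solving the quadratic in x^2: x^2 = (315 ± √(315^2 - 4·13886))/2 = (315 ± √43681)/2 = (315 ± 209)/2, giving x^2 = 53 or x^2 = 262. So f(x) = (x^2 - 53)(x^2 - 262) and the roots of f are ±√53, ±√262. Hence the splitting field is K = Q(√53, √262). Since 53 and 262 are distinct squarefree integers > 1, their product 13886 is not a perfect square, so √262 ∉ Q(√53). By the tower law [K:Q] = [Q(√53,√262):Q(√53)] · [Q(√53):Q] = 2 · 2 = 4.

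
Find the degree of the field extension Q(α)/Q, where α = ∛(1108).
[Q(α):Q] = 3

The minimal polynomial of α is x^3 - 1108, irreducible over Q since 1108 is not a perfect cube (so x^3 - 1108 has no rational root). Hence [Q(α):Q] = deg(m_α) = 3.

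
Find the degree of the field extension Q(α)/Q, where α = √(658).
[Q(α):Q] = 2

[Q(α):Q] equals the degree of the minimal polynomial of α. Here α^2 = 658 and x^2 - 658 is irreducible (d = 658 is squarefree, ≠ 1, hence not a square), so deg(m_α) = 2. Thus [Q(α):Q] = 2.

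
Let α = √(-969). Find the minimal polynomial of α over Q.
m_α(x) = x^2 + 969

α satisfies α^2 + 969 = 0, so x^2 + 969 annihilates α. Since d = -969 is squarefree and ≠ 1, it is not a perfect square in Q, so x^2 + 969 has no rational root and is therefore irreducible over Q (a degree-2 polynomial over a field is irreducible iff it has no root). Hence m_α(x) = x^2 + 969.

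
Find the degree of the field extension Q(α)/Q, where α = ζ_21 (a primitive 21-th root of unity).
[Q(α):Q] = 12

The minimal polynomial of ζ_21 over Q is the 21-th cyclotomic polynomial Φ_21(x), which is irreducible over Q and has degree φ(21) = 12. Hence [Q(α):Q] = φ(21) = 12.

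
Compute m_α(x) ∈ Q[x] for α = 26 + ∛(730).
m_α(x) = x^3 - 78x^2 + 2028x - 18306

Set β = α - 26 = ∛(730), so β^3 = 730. Then (α - 26)^3 - 730 = 0, i.e. α is a root of g(x) = (x - 26)^3 - 730 = x^3 - 78x^2 + 2028x - 18306. Since g(x) = h(x - 26) where h(x) = x^3 - 730, and h is irreducible over Q (because 730 is not a perfect cube, so h has no rational root, and a monic cubic with no rational root is irreducible), g is also irreducible (irreducibility is preserved under the substitution x → x - 26). Hence m_α(x) = x^3 - 78x^2 + 2028x - 18306.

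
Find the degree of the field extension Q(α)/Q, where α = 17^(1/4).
[Q(α):Q] = 4

α is a root of x^4 - 17. By Eisenstein's criterion at the prime p = 17 (which divides the constant term 17 but p^2 = 289 does not, since 17 is squarefree), x^4 - 17 is irreducible over Q. Hence [Q(α):Q] = 4.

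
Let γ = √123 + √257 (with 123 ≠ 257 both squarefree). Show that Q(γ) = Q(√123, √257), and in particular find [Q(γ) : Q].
[Q(γ) : Q] = 4 (equivalently, Q(γ) = Q(√123, √257))

Obviously Q(γ) ⊆ Q(√123, √257), and [Q(√123, √257):Q] = 4 (since 123, 257 are distinct squarefree integers > 1 with 31611 not a perfect square). To show equality we compute the minimal polynomial of γ. From γ = √123 + √257: γ^2 = 123 + 2√(31611) + 257 = 380 + 2√(31611), so γ^2 - 380 = 2√(31611); squaring, (γ^2 - 380)^2 = 4·31611, i.e. γ^4 - 760γ^2 + 144400 - 126444 = 0, i.e. γ^4 - 760γ^2 + 17956 = 0. So γ is a root of x^4 - 760x^2 + 17956. This polynomial is irreducible over Q: it has no rational root (each ±√123 ± √257 is irrational), and any factorization into two quadratics over Q would force √(31611) ∈ Q (pairing opposite roots) or √123, √257 ∈ Q (other pairings), all impossible. Hence [Q(γ):Q] = 4 = [Q(√123, √257):Q], so Q(γ) = Q(√123, √257).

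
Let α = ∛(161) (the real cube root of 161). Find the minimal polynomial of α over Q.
m_α(x) = x^3 - 161

α satisfies α^3 = 161, so x^3 - 161 annihilates α. By the rational root test, a rational root p/q (in lowest terms) of x^3 - 161 would satisfy p^3 = 161 q^3, forcing q = 1 and p^3 = 161; but 161 is not a perfect cube, contradiction. A monic cubic over Q with no rational root is irreducible (any nontrivial factorization would include a linear factor). Hence x^3 - 161 is the minimal polynomial of α, and in particular [Q(α):Q] = 3.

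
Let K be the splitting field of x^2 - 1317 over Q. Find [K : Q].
[K : Q] = 2

f(x) = x^2 - 1317 factors as (x - √1317)(x + √1317). The splitting field is K = Q(√1317). Since 1317 is squarefree and > 1, it is not a perfect square, so x^2 - 1317 is irreducible over Q and [Q(√1317) : Q] = 2. Hence [K : Q] = 2.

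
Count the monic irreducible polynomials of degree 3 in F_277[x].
There are 7084552 monic irreducible polynomials of degree 3 over F_277

Each element of F_{277^3} that lies in no proper subfield is a root of exactly one monic irreducible of degree 3 over F_277, and each such polynomial has 3 distinct roots in F_{277^3}. By Möbius inversion the count is N_277(3) = (1/3) Σ_{d|3} μ(3/d) · 277^d = (1/3)(μ(3)·277^1 + μ(1)·277^3) = 21253656/3 = 7084552.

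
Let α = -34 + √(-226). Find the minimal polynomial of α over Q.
m_α(x) = x^2 + 68x + 1382

From α + 34 = √(-226), squaring gives (α + 34)^2 = -226, i.e. α^2 + 68α + 1156 = -226, so α^2 + 68α + 1382 = 0. The discriminant of x^2 + 68x + 1382 is (68)^2 - 4·(1382) = 4624 - 5528 = -904, and 4·(-226) is not a perfect square in Q since -226 is squarefree and ≠ 1. Hence x^2 + 68x + 1382 is irreducible over Q and is the minimal polynomial of α.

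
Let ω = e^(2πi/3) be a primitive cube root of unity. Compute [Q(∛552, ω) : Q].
[Q(∛552, ω) : Q] = 6

[Q(∛552):Q] = 3 (min poly x^3 - 552, irreducible since 552 is not a perfect cube). [Q(ω):Q] = 2 (min poly x^2 + x + 1). Since Q(∛552) ⊂ R and ω ∉ R, we have ω ∉ Q(∛552), so x^2 + x + 1 remains irreducible over Q(∛552) and [Q(∛552, ω) : Q(∛552)] = 2. By the tower law, [Q(∛552, ω) : Q] = 3 · 2 = 6. (In fact Q(∛552, ω) is the splitting field of x^3 - 552 over Q.)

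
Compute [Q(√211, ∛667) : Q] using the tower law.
[Q(√211, ∛667) : Q] = 6

Let L = Q(√211, ∛667). Since Q(√211) ⊂ L and [Q(√211):Q] = 2, the tower law gives 2 | [L:Q]. Likewise Q(∛667) ⊂ L with [Q(∛667):Q] = 3 (because 667 is not a perfect cube), so 3 | [L:Q]. As gcd(2,3) = 1, [L:Q] is divisible by 6. Conversely L is generated over Q by √211 and ∛667, so [L:Q] ≤ 2·3 = 6. Therefore [Q(√211, ∛667) : Q] = 6.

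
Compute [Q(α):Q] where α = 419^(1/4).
[Q(α):Q] = 4

α is a root of x^4 - 419. By Eisenstein's criterion at the prime p = 419 (which divides the constant term 419 but p^2 = 175561 does not, since 419 is squarefree), x^4 - 419 is irreducible over Q. Hence [Q(α):Q] = 4.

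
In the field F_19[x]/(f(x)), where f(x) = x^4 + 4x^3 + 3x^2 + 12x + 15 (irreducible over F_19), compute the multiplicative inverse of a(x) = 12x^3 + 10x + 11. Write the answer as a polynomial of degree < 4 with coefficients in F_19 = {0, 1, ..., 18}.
a(x)^(-1) ≡ 9x^3 + 13x^2 + 6x + 3 (mod f(x))

Since f is irreducible over F_19, F_19[x]/(f) is a field and a(x) ≠ 0 has an inverse. Apply the extended Euclidean algorithm to f(x) and a(x) in F_19[x]: f(x) = (8x + 13)·a(x) + (18x^2 + 3x + 5);  a(x) = (7x + 2)·(18x^2 + 3x + 5) + (7x + 1);  (18x^2 + 3x + 5) = (8x + 2)·(7x + 1) + (3). The last nonzero remainder is the constant 3 = gcd(f, a) in F_19. Back-substituting through the division chain expresses 3 = s(x)·a(x) + t(x)·f(x) with s(x) ≡ 8x^3 + x^2 + 18x + 9 (mod f), so (8x^3 + x^2 + 18x + 9)·a(x) ≡ 3 (mod f). Multiplying by 3^(-1) ≡ 13 in F_19 gives a(x)^(-1) ≡ 13·(8x^3 + x^2 + 18x + 9) ≡ 9x^3 + 13x^2 + 6x + 3 (mod f). Check: (12x^3 + 10x + 11)·(9x^3 + 13x^2 + 6x + 3) = 13x^6 + 4x^5 + 10x^4 + 18x^3 + 13x^2 + x + 14 ≡ 1 (mod x^4 + 4x^3 + 3x^2 + 12x + 15).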